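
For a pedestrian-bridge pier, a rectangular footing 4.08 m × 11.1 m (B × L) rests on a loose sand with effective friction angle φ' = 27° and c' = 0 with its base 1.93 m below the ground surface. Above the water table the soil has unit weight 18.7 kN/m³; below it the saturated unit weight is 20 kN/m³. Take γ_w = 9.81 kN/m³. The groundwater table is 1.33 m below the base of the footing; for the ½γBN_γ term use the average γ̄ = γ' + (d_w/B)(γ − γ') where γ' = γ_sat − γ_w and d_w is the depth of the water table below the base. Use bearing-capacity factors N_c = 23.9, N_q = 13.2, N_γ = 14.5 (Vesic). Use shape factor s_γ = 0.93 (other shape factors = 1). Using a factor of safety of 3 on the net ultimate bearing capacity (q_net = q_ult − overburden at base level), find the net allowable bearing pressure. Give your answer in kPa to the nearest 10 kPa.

q_all(net) ≈ 270 kPa

Overburden at base level: q = 18.7 × 1.93 = 36.091 kPa.
The water table is 1.33 m below the base (< B = 4.08 m), so the ½γBN_γ term uses γ̄ = γ' + (d_w/B)(γ − γ') = 10.19 + (1.33/4.08)(18.7 − 10.19) = 12.964 kN/m³.
Surcharge term q·N_q = 36.091 × 13.2 = 476.4 kPa; self-weight term 0.5·γ·B·N_γ·s_γ = 0.5 × 12.964 × 4.08 × 14.5 × 0.93 = 356.63 kPa.
q_ult = 476.4 + 356.63 = 833.04 kPa.
q_net = 833.04 − 36.091 = 796.94 kPa.
q_all(net) = 796.94 / 3 = 265.65 kPa.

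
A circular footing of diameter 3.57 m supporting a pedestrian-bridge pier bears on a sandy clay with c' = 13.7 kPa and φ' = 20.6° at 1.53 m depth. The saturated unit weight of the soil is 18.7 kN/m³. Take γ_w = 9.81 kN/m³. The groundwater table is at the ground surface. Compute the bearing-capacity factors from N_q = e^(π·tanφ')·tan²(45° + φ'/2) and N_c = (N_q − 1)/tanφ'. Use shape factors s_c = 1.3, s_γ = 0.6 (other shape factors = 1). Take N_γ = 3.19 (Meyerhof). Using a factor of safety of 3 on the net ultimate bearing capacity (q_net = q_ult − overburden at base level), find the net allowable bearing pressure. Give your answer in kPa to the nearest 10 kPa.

q_all(net) ≈ 130 kPa

N_q = e^(π·tan20.6°)·tan²(55.3°) = 6.79; N_c = (N_q − 1)/tanφ' = 15.41.
Water table at ground surface, so effective unit weight γ' = 18.7 − 9.81 = 8.89 kN/m³ is used throughout; overburden q = 8.89 × 1.53 = 13.602 kPa; the same γ' applies in the ½γBN_γ term.
Cohesion term c·N_c·s_c = 13.7 × 15.413 × 1.3 = 274.5 kPa; surcharge term q·N_q = 13.602 × 6.7933 = 92.4 kPa; self-weight term 0.5·γ·B·N_γ·s_γ = 0.5 × 8.89 × 3.57 × 3.19 × 0.6 = 30.373 kPa.
q_ult = 274.5 + 92.4 + 30.373 = 397.27 kPa.
q_net = 397.27 − 13.602 = 383.67 kPa.
q_all(net) = 383.67 / 3 = 127.89 kPa.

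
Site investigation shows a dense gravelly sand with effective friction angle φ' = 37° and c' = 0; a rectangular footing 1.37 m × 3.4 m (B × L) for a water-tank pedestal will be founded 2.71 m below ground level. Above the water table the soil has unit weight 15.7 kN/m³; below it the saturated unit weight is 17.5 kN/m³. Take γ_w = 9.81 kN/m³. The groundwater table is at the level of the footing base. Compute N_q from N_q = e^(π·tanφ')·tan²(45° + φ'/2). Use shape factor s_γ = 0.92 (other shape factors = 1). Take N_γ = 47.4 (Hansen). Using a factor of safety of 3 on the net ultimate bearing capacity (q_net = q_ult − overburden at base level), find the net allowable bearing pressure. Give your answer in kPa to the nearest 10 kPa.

q_all(net) ≈ 670 kPa

N_q = e^(π·tan37°)·tan²(63.5°) = 42.92.
Overburden at base level: q = 15.7 × 2.71 = 42.547 kPa.
Below the base the soil is submerged, so the ½γBN_γ term uses γ' = 17.5 − 9.81 = 7.69 kN/m³.
Surcharge term q·N_q = 42.547 × 42.92 = 1826.1 kPa; self-weight term 0.5·γ·B·N_γ·s_γ = 0.5 × 7.69 × 1.37 × 47.4 × 0.92 = 229.71 kPa.
q_ult = 1826.1 + 229.71 = 2055.8 kPa.
q_net = 2055.8 − 42.547 = 2013.3 kPa.
q_all(net) = 2013.3 / 3 = 671.09 kPa.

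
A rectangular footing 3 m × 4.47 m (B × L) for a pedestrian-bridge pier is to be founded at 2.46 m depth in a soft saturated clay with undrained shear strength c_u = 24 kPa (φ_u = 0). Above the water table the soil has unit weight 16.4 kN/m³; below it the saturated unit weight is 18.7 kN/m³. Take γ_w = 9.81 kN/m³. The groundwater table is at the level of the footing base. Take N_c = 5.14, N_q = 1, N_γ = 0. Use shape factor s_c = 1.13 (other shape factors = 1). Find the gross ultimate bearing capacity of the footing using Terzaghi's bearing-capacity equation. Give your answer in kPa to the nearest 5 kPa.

q_ult ≈ 180 kPa

Overburden at base level: q = 16.4 × 2.46 = 40.344 kPa.
Cohesion term c·N_c·s_c = 24 × 5.14 × 1.13 = 139.4 kPa; surcharge term q·N_q = 40.344 × 1 = 40.344 kPa.
q_ult = 139.4 + 40.344 = 179.74 kPa.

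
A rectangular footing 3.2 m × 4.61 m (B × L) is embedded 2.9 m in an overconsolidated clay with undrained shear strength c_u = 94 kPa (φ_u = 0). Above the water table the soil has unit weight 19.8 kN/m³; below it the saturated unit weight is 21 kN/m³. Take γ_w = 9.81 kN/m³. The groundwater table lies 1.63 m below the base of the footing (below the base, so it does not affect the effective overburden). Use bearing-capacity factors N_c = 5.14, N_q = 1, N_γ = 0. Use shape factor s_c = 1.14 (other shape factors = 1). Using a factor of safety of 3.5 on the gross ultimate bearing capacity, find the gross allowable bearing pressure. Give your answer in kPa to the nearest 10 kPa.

q_all ≈ 170 kPa

Overburden at base level: q = 19.8 × 2.9 = 57.42 kPa.
Cohesion term c·N_c·s_c = 94 × 5.14 × 1.14 = 550.8 kPa; surcharge term q·N_q = 57.42 × 1 = 57.42 kPa.
q_ult = 550.8 + 57.42 = 608.22 kPa.
q_all = 608.22 / 3.5 = 173.78 kPa.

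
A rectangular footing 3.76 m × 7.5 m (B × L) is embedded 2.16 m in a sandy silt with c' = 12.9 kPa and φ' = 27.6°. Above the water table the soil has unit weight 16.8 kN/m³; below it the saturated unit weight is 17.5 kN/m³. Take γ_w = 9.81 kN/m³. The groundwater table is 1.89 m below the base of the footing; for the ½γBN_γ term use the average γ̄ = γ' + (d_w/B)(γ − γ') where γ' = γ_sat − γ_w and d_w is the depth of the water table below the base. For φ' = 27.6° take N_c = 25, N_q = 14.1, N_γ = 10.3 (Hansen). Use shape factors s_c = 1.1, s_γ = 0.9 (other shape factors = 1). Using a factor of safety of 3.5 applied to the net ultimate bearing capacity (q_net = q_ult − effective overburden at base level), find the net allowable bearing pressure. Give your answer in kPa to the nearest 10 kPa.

q = γ·D_f = 16.8 × 2.16 = 36.288 kPa.
γ' = 7.69 kN/m³; averaging over the depth B below the base, γ̄ = γ' + (d_w/B)(γ − γ') = 12.269 kN/m³.
c·N_c·s_c = 12.9 × 25 × 1.1 = 354.75 kPa
q·N_q = 36.288 × 14.1 = 511.66 kPa
0.5·γ·B·N_γ·s_γ = 0.5 × 12.269 × 3.76 × 10.3 × 0.9 = 213.82 kPa
q_ult = 354.75 + 511.66 + 213.82 = 1080.2 kPa.
Net ultimate: q_net = 1080.2 − 36.288 = 1043.9 kPa.
q_all(net) = 1043.9 / 3.5 = 298.27 kPa.

q_all(net) ≈ 300 kPa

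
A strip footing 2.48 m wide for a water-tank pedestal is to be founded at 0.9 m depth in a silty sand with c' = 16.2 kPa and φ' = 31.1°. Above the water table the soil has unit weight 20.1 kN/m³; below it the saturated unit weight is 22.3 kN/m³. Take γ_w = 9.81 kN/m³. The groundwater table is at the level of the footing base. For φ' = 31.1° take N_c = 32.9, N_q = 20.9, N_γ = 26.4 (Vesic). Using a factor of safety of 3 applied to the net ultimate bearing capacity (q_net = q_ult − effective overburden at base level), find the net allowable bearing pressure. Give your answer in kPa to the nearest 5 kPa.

q = γ·D_f = 20.1 × 0.9 = 18.09 kPa.
For the ½γBN_γ term take γ' = 22.3 − 9.81 = 12.49 kN/m³ (soil below base is submerged).
c·N_c = 16.2 × 32.9 = 532.98 kPa
q·N_q = 18.09 × 20.9 = 378.08 kPa
0.5·γ·B·N_γ = 0.5 × 12.49 × 2.48 × 26.4 = 408.87 kPa
q_ult = 532.98 + 378.08 + 408.87 = 1319.9 kPa.
Net ultimate: q_net = 1319.9 − 18.09 = 1301.8 kPa.
q_all(net) = 1301.8 / 3 = 433.95 kPa.

q_all(net) ≈ 435 kPa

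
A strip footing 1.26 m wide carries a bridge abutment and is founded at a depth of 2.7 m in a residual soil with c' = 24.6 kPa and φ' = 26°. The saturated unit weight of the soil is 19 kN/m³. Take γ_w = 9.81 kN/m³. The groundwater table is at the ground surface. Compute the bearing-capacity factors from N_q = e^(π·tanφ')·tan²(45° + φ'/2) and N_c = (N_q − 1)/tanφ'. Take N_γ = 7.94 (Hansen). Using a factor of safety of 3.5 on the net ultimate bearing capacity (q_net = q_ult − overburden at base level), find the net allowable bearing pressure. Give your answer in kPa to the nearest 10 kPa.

q_all(net) ≈ 250 kPa

N_q = e^(π·tan26°)·tan²(58°) = 11.85; N_c = (N_q − 1)/tanφ' = 22.25.
Water table at ground surface, so effective unit weight γ' = 19 − 9.81 = 9.19 kN/m³ is used throughout; overburden q = 9.19 × 2.7 = 24.813 kPa; the same γ' applies in the ½γBN_γ term.
Cohesion term c·N_c = 24.6 × 22.254 = 547.46 kPa; surcharge term q·N_q = 24.813 × 11.854 = 294.14 kPa; self-weight term 0.5·γ·B·N_γ = 0.5 × 9.19 × 1.26 × 7.94 = 45.97 kPa.
q_ult = 547.46 + 294.14 + 45.97 = 887.57 kPa.
q_net = 887.57 − 24.813 = 862.75 kPa.
q_all(net) = 862.75 / 3.5 = 246.5 kPa.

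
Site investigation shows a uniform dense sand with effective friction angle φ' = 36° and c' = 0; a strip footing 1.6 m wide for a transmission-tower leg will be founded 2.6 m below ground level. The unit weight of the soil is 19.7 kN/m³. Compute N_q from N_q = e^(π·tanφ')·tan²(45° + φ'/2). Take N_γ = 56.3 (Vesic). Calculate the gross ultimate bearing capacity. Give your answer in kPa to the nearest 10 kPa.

tan36° = 0.7265, so N_q = e^(π×0.7265)·tan²(63°) = 9.801 × 3.852 = 37.75.
q = γ·D_f = 19.7 × 2.6 = 51.22 kPa.
q·N_q = 51.22 × 37.752 = 1933.7 kPa
0.5·γ·B·N_γ = 0.5 × 19.7 × 1.6 × 56.3 = 887.29 kPa
q_ult = 1933.7 + 887.29 = 2821 kPa.

q_ult ≈ 2820 kPa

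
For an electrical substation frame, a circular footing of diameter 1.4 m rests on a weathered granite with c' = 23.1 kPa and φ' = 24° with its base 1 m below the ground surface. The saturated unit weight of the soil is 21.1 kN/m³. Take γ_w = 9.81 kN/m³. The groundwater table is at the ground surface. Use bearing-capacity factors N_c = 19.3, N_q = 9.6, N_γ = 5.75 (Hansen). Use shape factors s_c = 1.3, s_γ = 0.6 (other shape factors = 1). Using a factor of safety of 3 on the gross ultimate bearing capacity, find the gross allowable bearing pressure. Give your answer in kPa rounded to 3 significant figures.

With the water table at the surface the whole profile is submerged: γ' = 21.1 − 9.81 = 11.29 kN/m³, so q = γ'·D_f = 11.29 kPa; the same γ' applies in the ½γBN_γ term.
q_ult = c·N_c·s_c + q·N_q + 0.5·γ·B·N_γ·s_γ
     = 23.1 × 19.3 × 1.3 + 11.29 × 9.6 + 0.5 × 11.29 × 1.4 × 5.75 × 0.6
     = 579.58 + 108.38 + 27.265 = 715.23 kPa.
q_all = 715.23 / 3 = 238.41 kPa.

q_all ≈ 238 kPa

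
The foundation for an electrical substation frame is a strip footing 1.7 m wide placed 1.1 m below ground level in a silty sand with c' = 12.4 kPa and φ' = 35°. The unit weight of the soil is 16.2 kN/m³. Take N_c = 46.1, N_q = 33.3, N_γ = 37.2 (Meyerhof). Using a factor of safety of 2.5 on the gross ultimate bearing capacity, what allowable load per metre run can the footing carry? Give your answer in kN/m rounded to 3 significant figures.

≈ 1140 kN/m

Overburden at base level: q = 16.2 × 1.1 = 17.82 kPa.
Cohesion term c·N_c = 12.4 × 46.1 = 571.64 kPa; surcharge term q·N_q = 17.82 × 33.3 = 593.41 kPa; self-weight term 0.5·γ·B·N_γ = 0.5 × 16.2 × 1.7 × 37.2 = 512.24 kPa.
q_ult = 571.64 + 593.41 + 512.24 = 1677.3 kPa.
Gross allowable pressure q_all = 1677.3 / 2.5 = 670.92 kPa.
Allowable wall load = q_all × B = 670.92 × 1.7 = 1140.6 kN per metre run.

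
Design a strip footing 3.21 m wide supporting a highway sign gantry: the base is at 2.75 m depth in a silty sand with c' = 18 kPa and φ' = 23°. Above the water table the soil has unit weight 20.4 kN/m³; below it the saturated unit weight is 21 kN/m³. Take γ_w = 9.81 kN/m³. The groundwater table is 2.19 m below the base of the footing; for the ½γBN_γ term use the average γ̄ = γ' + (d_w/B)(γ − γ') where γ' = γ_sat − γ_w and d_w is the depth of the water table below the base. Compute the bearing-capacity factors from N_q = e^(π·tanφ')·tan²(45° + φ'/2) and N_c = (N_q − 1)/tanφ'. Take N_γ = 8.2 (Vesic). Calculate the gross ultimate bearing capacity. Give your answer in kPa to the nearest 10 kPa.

tan23° = 0.4245, so N_q = e^(π×0.4245)·tan²(56.5°) = 3.794 × 2.283 = 8.66.
N_c = (8.66 − 1)/tan23° = 18.05.
Overburden at base level: q = 20.4 × 2.75 = 56.1 kPa.
The water table is 2.19 m below the base (< B = 3.21 m), so the ½γBN_γ term uses γ̄ = γ' + (d_w/B)(γ − γ') = 11.19 + (2.19/3.21)(20.4 − 11.19) = 17.473 kN/m³.
Cohesion term c·N_c = 18 × 18.049 = 324.88 kPa; surcharge term q·N_q = 56.1 × 8.6612 = 485.89 kPa; self-weight term 0.5·γ·B·N_γ = 0.5 × 17.473 × 3.21 × 8.2 = 229.97 kPa.
q_ult = 324.88 + 485.89 + 229.97 = 1040.7 kPa.

q_ult ≈ 1040 kPa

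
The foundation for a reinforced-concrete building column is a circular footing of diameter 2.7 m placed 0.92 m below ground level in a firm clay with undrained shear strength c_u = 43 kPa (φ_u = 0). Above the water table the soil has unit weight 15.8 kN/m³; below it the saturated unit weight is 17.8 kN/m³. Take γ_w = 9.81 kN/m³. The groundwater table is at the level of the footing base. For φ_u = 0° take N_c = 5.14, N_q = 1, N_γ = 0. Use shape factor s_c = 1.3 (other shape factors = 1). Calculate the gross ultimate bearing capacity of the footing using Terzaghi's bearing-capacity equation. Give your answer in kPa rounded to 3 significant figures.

q_ult ≈ 302 kPa

q = γ·D_f = 15.8 × 0.92 = 14.536 kPa.
c·N_c·s_c = 43 × 5.14 × 1.3 = 287.33 kPa
q·N_q = 14.536 × 1 = 14.536 kPa
q_ult = 287.33 + 14.536 = 301.86 kPa.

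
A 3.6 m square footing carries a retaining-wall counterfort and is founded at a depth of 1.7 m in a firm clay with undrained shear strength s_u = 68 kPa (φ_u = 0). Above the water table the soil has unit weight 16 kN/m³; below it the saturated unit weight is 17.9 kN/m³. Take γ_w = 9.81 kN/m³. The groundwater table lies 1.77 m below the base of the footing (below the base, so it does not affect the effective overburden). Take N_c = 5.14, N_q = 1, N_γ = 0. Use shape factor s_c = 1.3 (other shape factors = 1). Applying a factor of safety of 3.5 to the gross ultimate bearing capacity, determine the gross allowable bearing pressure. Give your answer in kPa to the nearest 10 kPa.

q = γ·D_f = 16 × 1.7 = 27.2 kPa.
c·N_c·s_c = 68 × 5.14 × 1.3 = 454.38 kPa
q·N_q = 27.2 × 1 = 27.2 kPa
q_ult = 454.38 + 27.2 = 481.58 kPa.
q_all = q_ult / FS = 481.58 / 3.5 = 137.59 kPa.

q_all ≈ 140 kPa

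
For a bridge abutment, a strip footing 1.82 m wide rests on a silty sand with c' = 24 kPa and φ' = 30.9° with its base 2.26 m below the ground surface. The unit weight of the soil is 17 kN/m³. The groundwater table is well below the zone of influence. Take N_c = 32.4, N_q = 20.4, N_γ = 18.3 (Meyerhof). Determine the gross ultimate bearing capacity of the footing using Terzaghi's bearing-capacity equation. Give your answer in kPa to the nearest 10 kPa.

q = γ·D_f = 17 × 2.26 = 38.42 kPa.
c·N_c = 24 × 32.4 = 777.6 kPa
q·N_q = 38.42 × 20.4 = 783.77 kPa
0.5·γ·B·N_γ = 0.5 × 17 × 1.82 × 18.3 = 283.1 kPa
q_ult = 777.6 + 783.77 + 283.1 = 1844.5 kPa.

q_ult ≈ 1840 kPa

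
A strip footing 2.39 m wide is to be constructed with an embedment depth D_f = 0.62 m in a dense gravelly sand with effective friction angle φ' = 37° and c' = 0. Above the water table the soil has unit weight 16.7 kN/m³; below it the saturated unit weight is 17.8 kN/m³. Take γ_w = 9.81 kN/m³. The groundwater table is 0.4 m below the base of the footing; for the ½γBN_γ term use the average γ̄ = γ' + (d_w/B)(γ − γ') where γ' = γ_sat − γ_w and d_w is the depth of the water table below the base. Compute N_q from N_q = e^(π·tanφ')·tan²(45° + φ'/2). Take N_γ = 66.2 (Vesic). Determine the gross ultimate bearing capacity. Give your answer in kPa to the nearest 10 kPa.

tan37° = 0.7536, so N_q = e^(π×0.7536)·tan²(63.5°) = 10.669 × 4.023 = 42.92.
Overburden at base level: q = 16.7 × 0.62 = 10.354 kPa.
The water table is 0.4 m below the base (< B = 2.39 m), so the ½γBN_γ term uses γ̄ = γ' + (d_w/B)(γ − γ') = 7.99 + (0.4/2.39)(16.7 − 7.99) = 9.4477 kN/m³.
Surcharge term q·N_q = 10.354 × 42.92 = 444.39 kPa; self-weight term 0.5·γ·B·N_γ = 0.5 × 9.4477 × 2.39 × 66.2 = 747.4 kPa.
q_ult = 444.39 + 747.4 = 1191.8 kPa.

q_ult ≈ 1190 kPa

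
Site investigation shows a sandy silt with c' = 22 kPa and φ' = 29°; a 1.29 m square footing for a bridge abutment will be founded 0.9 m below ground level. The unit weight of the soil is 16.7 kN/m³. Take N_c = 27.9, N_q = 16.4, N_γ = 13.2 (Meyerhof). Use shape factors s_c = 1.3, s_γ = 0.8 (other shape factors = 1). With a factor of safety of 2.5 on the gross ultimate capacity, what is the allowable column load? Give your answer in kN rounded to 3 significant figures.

P_all ≈ 771 kN

Overburden at base level: q = 16.7 × 0.9 = 15.03 kPa.
Cohesion term c·N_c·s_c = 22 × 27.9 × 1.3 = 797.94 kPa; surcharge term q·N_q = 15.03 × 16.4 = 246.49 kPa; self-weight term 0.5·γ·B·N_γ·s_γ = 0.5 × 16.7 × 1.29 × 13.2 × 0.8 = 113.75 kPa.
q_ult = 797.94 + 246.49 + 113.75 = 1158.2 kPa.
Gross allowable pressure q_all = 1158.2 / 2.5 = 463.27 kPa.
Footing area = 1.6641 m², so allowable column load = 463.27 × 1.6641 = 770.93 kN.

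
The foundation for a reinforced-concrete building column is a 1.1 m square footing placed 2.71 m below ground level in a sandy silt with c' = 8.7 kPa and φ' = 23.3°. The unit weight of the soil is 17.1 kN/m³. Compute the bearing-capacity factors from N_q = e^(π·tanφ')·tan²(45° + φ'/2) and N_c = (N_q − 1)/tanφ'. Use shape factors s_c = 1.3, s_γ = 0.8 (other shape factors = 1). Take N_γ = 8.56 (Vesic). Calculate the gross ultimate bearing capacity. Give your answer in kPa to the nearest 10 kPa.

q_ult ≈ 690 kPa

tan23.3° = 0.4307, so N_q = e^(π×0.4307)·tan²(56.65°) = 3.869 × 2.309 = 8.93.
N_c = (8.93 − 1)/tan23.3° = 18.42.
Effective surcharge at the founding depth q = γ·D_f = 17.1 × 2.71 = 46.341 kPa.
q_ult = c·N_c·s_c + q·N_q + 0.5·γ·B·N_γ·s_γ
     = 8.7 × 18.419 × 1.3 + 46.341 × 8.9325 + 0.5 × 17.1 × 1.1 × 8.56 × 0.8
     = 208.32 + 413.94 + 64.405 = 686.67 kPa.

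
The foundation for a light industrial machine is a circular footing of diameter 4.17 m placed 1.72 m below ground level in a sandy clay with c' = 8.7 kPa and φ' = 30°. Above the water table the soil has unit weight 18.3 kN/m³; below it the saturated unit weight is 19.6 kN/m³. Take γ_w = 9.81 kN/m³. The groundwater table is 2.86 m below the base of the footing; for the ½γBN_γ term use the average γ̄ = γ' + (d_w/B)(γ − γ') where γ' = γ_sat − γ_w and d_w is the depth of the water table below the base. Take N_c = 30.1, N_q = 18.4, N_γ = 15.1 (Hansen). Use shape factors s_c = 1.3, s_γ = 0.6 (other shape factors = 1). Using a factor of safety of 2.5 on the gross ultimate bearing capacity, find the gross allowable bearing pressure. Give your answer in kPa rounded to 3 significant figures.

Effective surcharge at the founding depth q = γ·D_f = 18.3 × 1.72 = 31.476 kPa.
With d_w = 2.86 m < B, γ̄ = 9.79 + (2.86/4.17) × (18.3 − 9.79) = 15.627 kN/m³.
q_ult = c·N_c·s_c + q·N_q + 0.5·γ·B·N_γ·s_γ
     = 8.7 × 30.1 × 1.3 + 31.476 × 18.4 + 0.5 × 15.627 × 4.17 × 15.1 × 0.6
     = 340.43 + 579.16 + 295.19 = 1214.8 kPa.
q_all = 1214.8 / 2.5 = 485.91 kPa.

q_all ≈ 486 kPa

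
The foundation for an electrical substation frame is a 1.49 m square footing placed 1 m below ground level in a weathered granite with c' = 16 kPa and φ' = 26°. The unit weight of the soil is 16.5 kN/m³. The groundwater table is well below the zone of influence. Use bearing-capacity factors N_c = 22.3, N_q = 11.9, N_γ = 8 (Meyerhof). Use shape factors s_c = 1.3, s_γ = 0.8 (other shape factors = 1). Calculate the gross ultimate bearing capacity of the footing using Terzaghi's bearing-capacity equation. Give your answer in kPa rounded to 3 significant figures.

q_ult ≈ 739 kPa

Overburden at base level: q = 16.5 × 1 = 16.5 kPa.
Cohesion term c·N_c·s_c = 16 × 22.3 × 1.3 = 463.84 kPa; surcharge term q·N_q = 16.5 × 11.9 = 196.35 kPa; self-weight term 0.5·γ·B·N_γ·s_γ = 0.5 × 16.5 × 1.49 × 8 × 0.8 = 78.672 kPa.
q_ult = 463.84 + 196.35 + 78.672 = 738.86 kPa.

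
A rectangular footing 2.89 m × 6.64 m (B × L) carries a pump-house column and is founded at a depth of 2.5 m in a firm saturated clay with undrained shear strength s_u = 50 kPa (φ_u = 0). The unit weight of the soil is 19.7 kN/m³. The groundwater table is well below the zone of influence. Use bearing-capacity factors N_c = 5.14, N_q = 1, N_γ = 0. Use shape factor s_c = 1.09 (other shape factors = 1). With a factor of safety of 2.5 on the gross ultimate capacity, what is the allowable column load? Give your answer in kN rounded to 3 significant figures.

P_all ≈ 2530 kN

Overburden at base level: q = 19.7 × 2.5 = 49.25 kPa.
Cohesion term c·N_c·s_c = 50 × 5.14 × 1.09 = 280.13 kPa; surcharge term q·N_q = 49.25 × 1 = 49.25 kPa.
q_ult = 280.13 + 49.25 = 329.38 kPa.
Gross allowable pressure q_all = 329.38 / 2.5 = 131.75 kPa.
Footing area = 19.1896 m², so allowable column load = 131.75 × 19.1896 = 2528.3 kN.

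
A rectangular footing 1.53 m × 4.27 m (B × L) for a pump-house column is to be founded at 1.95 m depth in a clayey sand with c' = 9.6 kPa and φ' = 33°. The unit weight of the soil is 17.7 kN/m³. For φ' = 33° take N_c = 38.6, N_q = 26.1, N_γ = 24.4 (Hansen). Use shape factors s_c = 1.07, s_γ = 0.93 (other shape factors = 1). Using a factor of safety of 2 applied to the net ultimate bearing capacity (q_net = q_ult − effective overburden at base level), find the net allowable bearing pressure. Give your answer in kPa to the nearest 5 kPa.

Overburden at base level: q = 17.7 × 1.95 = 34.515 kPa.
Cohesion term c·N_c·s_c = 9.6 × 38.6 × 1.07 = 396.5 kPa; surcharge term q·N_q = 34.515 × 26.1 = 900.84 kPa; self-weight term 0.5·γ·B·N_γ·s_γ = 0.5 × 17.7 × 1.53 × 24.4 × 0.93 = 307.26 kPa.
q_ult = 396.5 + 900.84 + 307.26 = 1604.6 kPa.
Net ultimate: q_net = 1604.6 − 34.515 = 1570.1 kPa.
q_all(net) = 1570.1 / 2 = 785.04 kPa.

q_all(net) ≈ 785 kPa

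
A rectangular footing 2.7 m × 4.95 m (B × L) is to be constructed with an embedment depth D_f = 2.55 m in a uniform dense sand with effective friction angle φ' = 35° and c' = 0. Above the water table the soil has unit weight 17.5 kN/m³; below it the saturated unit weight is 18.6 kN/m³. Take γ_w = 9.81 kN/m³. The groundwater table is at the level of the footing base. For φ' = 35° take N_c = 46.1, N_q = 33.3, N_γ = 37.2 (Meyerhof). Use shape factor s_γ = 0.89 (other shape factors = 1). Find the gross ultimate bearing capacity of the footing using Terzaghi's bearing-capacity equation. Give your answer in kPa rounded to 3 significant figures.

Overburden at base level: q = 17.5 × 2.55 = 44.625 kPa.
Below the base the soil is submerged, so the ½γBN_γ term uses γ' = 18.6 − 9.81 = 8.79 kN/m³.
Surcharge term q·N_q = 44.625 × 33.3 = 1486 kPa; self-weight term 0.5·γ·B·N_γ·s_γ = 0.5 × 8.79 × 2.7 × 37.2 × 0.89 = 392.88 kPa.
q_ult = 1486 + 392.88 = 1878.9 kPa.

q_ult ≈ 1880 kPa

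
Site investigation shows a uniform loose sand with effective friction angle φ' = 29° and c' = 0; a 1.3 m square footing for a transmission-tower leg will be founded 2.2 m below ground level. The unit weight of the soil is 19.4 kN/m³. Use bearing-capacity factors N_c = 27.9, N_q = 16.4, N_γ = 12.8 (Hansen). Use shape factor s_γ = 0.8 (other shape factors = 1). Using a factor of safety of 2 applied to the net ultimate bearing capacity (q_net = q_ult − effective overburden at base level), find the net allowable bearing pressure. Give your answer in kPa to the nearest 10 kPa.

Effective surcharge at the founding depth q = γ·D_f = 19.4 × 2.2 = 42.68 kPa.
q_ult = q·N_q + 0.5·γ·B·N_γ·s_γ
     = 42.68 × 16.4 + 0.5 × 19.4 × 1.3 × 12.8 × 0.8
     = 699.95 + 129.13 = 829.08 kPa.
Net ultimate: q_net = 829.08 − 42.68 = 786.4 kPa.
q_all(net) = 786.4 / 2 = 393.2 kPa.

q_all(net) ≈ 390 kPa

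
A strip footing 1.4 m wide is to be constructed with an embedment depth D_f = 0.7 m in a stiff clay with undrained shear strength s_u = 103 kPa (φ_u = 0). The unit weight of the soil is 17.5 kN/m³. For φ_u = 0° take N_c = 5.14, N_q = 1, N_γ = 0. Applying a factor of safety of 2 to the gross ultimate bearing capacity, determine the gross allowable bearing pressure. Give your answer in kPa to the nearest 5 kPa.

q_all ≈ 270 kPa

Overburden at base level: q = 17.5 × 0.7 = 12.25 kPa.
Cohesion term c·N_c = 103 × 5.14 = 529.42 kPa; surcharge term q·N_q = 12.25 × 1 = 12.25 kPa.
q_ult = 529.42 + 12.25 = 541.67 kPa.
q_all = q_ult / FS = 541.67 / 2 = 270.83 kPa.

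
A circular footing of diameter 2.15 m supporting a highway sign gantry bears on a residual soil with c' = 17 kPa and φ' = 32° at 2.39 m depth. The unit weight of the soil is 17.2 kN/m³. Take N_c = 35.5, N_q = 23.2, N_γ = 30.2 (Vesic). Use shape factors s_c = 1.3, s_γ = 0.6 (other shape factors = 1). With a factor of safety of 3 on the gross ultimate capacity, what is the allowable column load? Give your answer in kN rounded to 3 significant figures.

Effective surcharge at the founding depth q = γ·D_f = 17.2 × 2.39 = 41.108 kPa.
q_ult = c·N_c·s_c + q·N_q + 0.5·γ·B·N_γ·s_γ
     = 17 × 35.5 × 1.3 + 41.108 × 23.2 + 0.5 × 17.2 × 2.15 × 30.2 × 0.6
     = 784.55 + 953.71 + 335.04 = 2073.3 kPa.
Gross allowable pressure q_all = 2073.3 / 3 = 691.1 kPa.
Footing area = 3.6305 m², so allowable column load = 691.1 × 3.6305 = 2509 kN.

P_all ≈ 2510 kN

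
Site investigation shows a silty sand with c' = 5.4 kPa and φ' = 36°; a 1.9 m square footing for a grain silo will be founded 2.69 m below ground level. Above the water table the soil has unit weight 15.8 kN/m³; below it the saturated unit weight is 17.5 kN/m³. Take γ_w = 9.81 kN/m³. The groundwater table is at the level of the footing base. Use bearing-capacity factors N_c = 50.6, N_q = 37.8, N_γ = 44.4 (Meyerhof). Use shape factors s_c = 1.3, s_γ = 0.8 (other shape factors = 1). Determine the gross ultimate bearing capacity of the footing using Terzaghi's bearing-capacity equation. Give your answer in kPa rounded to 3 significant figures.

q = γ·D_f = 15.8 × 2.69 = 42.502 kPa.
For the ½γBN_γ term take γ' = 17.5 − 9.81 = 7.69 kN/m³ (soil below base is submerged).
c·N_c·s_c = 5.4 × 50.6 × 1.3 = 355.21 kPa
q·N_q = 42.502 × 37.8 = 1606.6 kPa
0.5·γ·B·N_γ·s_γ = 0.5 × 7.69 × 1.9 × 44.4 × 0.8 = 259.49 kPa
q_ult = 355.21 + 1606.6 + 259.49 = 2221.3 kPa.

q_ult ≈ 2220 kPa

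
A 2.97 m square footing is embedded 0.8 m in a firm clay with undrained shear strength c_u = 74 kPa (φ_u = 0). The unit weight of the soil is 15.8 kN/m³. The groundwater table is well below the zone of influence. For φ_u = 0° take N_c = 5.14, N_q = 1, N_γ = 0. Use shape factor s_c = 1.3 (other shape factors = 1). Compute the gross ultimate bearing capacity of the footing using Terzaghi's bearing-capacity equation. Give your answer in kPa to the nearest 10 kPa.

q_ult ≈ 510 kPa

q = γ·D_f = 15.8 × 0.8 = 12.64 kPa.
c·N_c·s_c = 74 × 5.14 × 1.3 = 494.47 kPa
q·N_q = 12.64 × 1 = 12.64 kPa
q_ult = 494.47 + 12.64 = 507.11 kPa.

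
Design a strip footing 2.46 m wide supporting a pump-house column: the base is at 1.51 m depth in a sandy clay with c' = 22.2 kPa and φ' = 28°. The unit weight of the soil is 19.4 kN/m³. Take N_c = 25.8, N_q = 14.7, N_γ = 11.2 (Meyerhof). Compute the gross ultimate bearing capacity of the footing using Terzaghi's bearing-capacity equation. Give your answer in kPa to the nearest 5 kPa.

Effective surcharge at the founding depth q = γ·D_f = 19.4 × 1.51 = 29.294 kPa.
q_ult = c·N_c + q·N_q + 0.5·γ·B·N_γ
     = 22.2 × 25.8 + 29.294 × 14.7 + 0.5 × 19.4 × 2.46 × 11.2
     = 572.76 + 430.62 + 267.25 = 1270.6 kPa.

q_ult ≈ 1270 kPa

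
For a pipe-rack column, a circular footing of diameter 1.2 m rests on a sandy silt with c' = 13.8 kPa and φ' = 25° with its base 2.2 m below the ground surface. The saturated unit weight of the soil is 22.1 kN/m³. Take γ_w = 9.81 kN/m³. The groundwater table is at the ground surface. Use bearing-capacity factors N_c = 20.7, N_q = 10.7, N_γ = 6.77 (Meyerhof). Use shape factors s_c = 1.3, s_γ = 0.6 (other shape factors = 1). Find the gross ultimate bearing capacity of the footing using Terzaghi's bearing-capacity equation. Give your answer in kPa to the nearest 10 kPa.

With the water table at the surface the whole profile is submerged: γ' = 22.1 − 9.81 = 12.29 kN/m³, so q = γ'·D_f = 27.038 kPa; the same γ' applies in the ½γBN_γ term.
q_ult = c·N_c·s_c + q·N_q + 0.5·γ·B·N_γ·s_γ
     = 13.8 × 20.7 × 1.3 + 27.038 × 10.7 + 0.5 × 12.29 × 1.2 × 6.77 × 0.6
     = 371.36 + 289.31 + 29.953 = 690.62 kPa.

q_ult ≈ 690 kPa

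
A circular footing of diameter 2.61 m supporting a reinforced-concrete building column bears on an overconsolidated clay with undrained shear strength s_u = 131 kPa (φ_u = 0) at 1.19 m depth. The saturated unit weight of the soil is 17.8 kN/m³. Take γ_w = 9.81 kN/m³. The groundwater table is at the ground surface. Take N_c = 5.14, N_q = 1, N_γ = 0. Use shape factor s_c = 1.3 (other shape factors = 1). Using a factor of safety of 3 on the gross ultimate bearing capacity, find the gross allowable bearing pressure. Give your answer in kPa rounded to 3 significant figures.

γ' = 17.8 − 9.81 = 7.99 kN/m³ (submerged throughout). q = 7.99 × 1.19 = 9.5081 kPa.
c·N_c·s_c = 131 × 5.14 × 1.3 = 875.34 kPa
q·N_q = 9.5081 × 1 = 9.5081 kPa
q_ult = 875.34 + 9.5081 = 884.85 kPa.
q_all = 884.85 / 3 = 294.95 kPa.

q_all ≈ 295 kPa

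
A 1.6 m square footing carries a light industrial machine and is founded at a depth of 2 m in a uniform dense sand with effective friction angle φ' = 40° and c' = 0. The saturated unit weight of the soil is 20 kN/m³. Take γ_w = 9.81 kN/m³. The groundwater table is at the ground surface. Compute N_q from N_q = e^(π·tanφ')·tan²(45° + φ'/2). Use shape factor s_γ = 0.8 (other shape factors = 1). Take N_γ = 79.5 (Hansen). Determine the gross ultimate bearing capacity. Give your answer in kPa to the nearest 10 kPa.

tan40° = 0.8391, so N_q = e^(π×0.8391)·tan²(65°) = 13.959 × 4.599 = 64.2.
Water table at ground surface, so effective unit weight γ' = 20 − 9.81 = 10.19 kN/m³ is used throughout; overburden q = 10.19 × 2 = 20.38 kPa; the same γ' applies in the ½γBN_γ term.
Surcharge term q·N_q = 20.38 × 64.195 = 1308.3 kPa; self-weight term 0.5·γ·B·N_γ·s_γ = 0.5 × 10.19 × 1.6 × 79.5 × 0.8 = 518.47 kPa.
q_ult = 1308.3 + 518.47 = 1826.8 kPa.

q_ult ≈ 1830 kPa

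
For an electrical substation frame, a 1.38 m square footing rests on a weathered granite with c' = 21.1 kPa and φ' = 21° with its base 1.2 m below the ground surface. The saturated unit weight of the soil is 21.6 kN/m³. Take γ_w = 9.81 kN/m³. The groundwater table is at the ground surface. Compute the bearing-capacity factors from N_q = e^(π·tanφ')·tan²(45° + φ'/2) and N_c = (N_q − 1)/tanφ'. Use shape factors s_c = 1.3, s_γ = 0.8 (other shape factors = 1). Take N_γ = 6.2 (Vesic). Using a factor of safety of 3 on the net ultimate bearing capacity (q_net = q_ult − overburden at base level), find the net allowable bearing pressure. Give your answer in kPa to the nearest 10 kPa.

N_q = e^(π·tan21°)·tan²(55.5°) = 7.07; N_c = (N_q − 1)/tanφ' = 15.81.
Water table at ground surface, so effective unit weight γ' = 21.6 − 9.81 = 11.79 kN/m³ is used throughout; overburden q = 11.79 × 1.2 = 14.148 kPa; the same γ' applies in the ½γBN_γ term.
Cohesion term c·N_c·s_c = 21.1 × 15.815 × 1.3 = 433.8 kPa; surcharge term q·N_q = 14.148 × 7.0708 = 100.04 kPa; self-weight term 0.5·γ·B·N_γ·s_γ = 0.5 × 11.79 × 1.38 × 6.2 × 0.8 = 40.35 kPa.
q_ult = 433.8 + 100.04 + 40.35 = 574.19 kPa.
q_net = 574.19 − 14.148 = 560.04 kPa.
q_all(net) = 560.04 / 3 = 186.68 kPa.

q_all(net) ≈ 190 kPa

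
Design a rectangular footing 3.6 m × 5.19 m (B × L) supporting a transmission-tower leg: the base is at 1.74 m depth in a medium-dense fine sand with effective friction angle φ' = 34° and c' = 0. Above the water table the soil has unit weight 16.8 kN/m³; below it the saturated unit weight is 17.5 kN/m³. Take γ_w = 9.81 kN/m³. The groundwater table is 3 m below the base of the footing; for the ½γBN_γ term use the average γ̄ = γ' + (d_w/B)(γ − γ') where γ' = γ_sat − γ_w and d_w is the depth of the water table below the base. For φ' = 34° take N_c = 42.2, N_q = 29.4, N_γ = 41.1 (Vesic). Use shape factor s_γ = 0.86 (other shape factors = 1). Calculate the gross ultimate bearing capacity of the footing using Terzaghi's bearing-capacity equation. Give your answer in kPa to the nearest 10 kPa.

q_ult ≈ 1830 kPa

q = γ·D_f = 16.8 × 1.74 = 29.232 kPa.
γ' = 7.69 kN/m³; averaging over the depth B below the base, γ̄ = γ' + (d_w/B)(γ − γ') = 15.282 kN/m³.
q·N_q = 29.232 × 29.4 = 859.42 kPa
0.5·γ·B·N_γ·s_γ = 0.5 × 15.282 × 3.6 × 41.1 × 0.86 = 972.26 kPa
q_ult = 859.42 + 972.26 = 1831.7 kPa.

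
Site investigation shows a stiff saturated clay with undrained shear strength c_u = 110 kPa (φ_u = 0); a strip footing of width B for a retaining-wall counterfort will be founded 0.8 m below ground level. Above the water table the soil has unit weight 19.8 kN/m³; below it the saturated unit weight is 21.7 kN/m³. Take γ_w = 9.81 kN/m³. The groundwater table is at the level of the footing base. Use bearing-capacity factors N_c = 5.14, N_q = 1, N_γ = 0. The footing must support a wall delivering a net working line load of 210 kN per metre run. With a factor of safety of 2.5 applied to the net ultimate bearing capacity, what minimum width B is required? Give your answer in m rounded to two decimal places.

B = 0.93 m

Effective surcharge at the founding depth q = γ·D_f = 19.8 × 0.8 = 15.84 kPa.
q_ult = c·N_c + q·N_q
     = 110 × 5.14 + 15.84 × 1
     = 565.4 + 15.84 = 581.24 kPa.
For φ = 0 the ½γBN_γ term vanishes, so q_ult is independent of B. q_net = 581.24 − 15.84 = 565.4 kPa; q_all(net) = 565.4/2.5 = 226.16 kPa.
Required width B = w / q_all(net) = 210 / 226.16 = 0.929 m.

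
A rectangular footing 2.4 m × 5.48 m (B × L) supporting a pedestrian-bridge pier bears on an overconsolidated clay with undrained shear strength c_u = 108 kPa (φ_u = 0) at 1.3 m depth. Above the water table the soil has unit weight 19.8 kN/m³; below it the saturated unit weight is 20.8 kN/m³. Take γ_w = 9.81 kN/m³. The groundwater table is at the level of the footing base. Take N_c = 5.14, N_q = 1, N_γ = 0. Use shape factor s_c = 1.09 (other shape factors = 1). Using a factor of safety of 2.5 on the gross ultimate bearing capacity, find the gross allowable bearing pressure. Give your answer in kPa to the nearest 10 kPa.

Effective surcharge at the founding depth q = γ·D_f = 19.8 × 1.3 = 25.74 kPa.
q_ult = c·N_c·s_c + q·N_q
     = 108 × 5.14 × 1.09 + 25.74 × 1
     = 605.08 + 25.74 = 630.82 kPa.
q_all = 630.82 / 2.5 = 252.33 kPa.

q_all ≈ 250 kPa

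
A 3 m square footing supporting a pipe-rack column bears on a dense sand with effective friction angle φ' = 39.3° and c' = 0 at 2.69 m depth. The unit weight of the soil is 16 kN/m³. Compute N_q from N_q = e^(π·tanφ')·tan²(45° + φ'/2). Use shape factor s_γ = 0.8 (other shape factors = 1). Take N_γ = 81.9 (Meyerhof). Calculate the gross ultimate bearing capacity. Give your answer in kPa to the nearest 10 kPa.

tan39.3° = 0.8185, so N_q = e^(π×0.8185)·tan²(64.65°) = 13.084 × 4.455 = 58.29.
Effective surcharge at the founding depth q = γ·D_f = 16 × 2.69 = 43.04 kPa.
q_ult = q·N_q + 0.5·γ·B·N_γ·s_γ
     = 43.04 × 58.291 + 0.5 × 16 × 3 × 81.9 × 0.8
     = 2508.8 + 1572.5 = 4081.3 kPa.

q_ult ≈ 4080 kPa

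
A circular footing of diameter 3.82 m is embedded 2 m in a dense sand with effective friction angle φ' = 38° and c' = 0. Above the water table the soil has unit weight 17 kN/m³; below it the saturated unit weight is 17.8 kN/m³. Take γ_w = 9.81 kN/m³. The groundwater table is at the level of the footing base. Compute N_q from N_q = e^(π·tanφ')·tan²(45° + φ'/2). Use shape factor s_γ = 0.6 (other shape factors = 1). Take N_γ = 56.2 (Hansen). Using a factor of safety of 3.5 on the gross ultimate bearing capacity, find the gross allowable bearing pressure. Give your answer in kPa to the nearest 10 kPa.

N_q = e^(π·tan38°)·tan²(64°) = 48.93.
Overburden at base level: q = 17 × 2 = 34 kPa.
Below the base the soil is submerged, so the ½γBN_γ term uses γ' = 17.8 − 9.81 = 7.99 kN/m³.
Surcharge term q·N_q = 34 × 48.933 = 1663.7 kPa; self-weight term 0.5·γ·B·N_γ·s_γ = 0.5 × 7.99 × 3.82 × 56.2 × 0.6 = 514.6 kPa.
q_ult = 1663.7 + 514.6 = 2178.3 kPa.
q_all = 2178.3 / 3.5 = 622.38 kPa.

q_all ≈ 620 kPa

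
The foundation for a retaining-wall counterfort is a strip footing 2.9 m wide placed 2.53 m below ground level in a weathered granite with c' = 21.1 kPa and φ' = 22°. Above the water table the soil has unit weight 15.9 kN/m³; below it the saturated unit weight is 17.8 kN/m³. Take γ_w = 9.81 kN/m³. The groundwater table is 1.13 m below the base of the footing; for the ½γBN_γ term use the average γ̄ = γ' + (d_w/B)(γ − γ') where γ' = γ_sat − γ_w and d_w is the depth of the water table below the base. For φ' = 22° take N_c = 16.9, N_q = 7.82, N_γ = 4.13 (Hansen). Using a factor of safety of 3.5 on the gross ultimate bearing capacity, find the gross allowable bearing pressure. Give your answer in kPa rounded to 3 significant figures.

Overburden at base level: q = 15.9 × 2.53 = 40.227 kPa.
The water table is 1.13 m below the base (< B = 2.9 m), so the ½γBN_γ term uses γ̄ = γ' + (d_w/B)(γ − γ') = 7.99 + (1.13/2.9)(15.9 − 7.99) = 11.072 kN/m³.
Cohesion term c·N_c = 21.1 × 16.9 = 356.59 kPa; surcharge term q·N_q = 40.227 × 7.82 = 314.58 kPa; self-weight term 0.5·γ·B·N_γ = 0.5 × 11.072 × 2.9 × 4.13 = 66.306 kPa.
q_ult = 356.59 + 314.58 + 66.306 = 737.47 kPa.
q_all = 737.47 / 3.5 = 210.71 kPa.

q_all ≈ 211 kPa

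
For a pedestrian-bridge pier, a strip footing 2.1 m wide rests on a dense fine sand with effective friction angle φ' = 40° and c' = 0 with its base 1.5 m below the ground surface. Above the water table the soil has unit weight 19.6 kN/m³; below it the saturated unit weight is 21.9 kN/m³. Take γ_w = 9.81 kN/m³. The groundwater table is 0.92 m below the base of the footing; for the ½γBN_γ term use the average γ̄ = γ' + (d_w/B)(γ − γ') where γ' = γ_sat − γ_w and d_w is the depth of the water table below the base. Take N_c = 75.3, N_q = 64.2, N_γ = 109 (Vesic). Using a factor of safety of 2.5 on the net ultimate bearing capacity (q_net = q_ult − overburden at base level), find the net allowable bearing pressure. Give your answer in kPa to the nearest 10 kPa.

Effective surcharge at the founding depth q = γ·D_f = 19.6 × 1.5 = 29.4 kPa.
With d_w = 0.92 m < B, γ̄ = 12.09 + (0.92/2.1) × (19.6 − 12.09) = 15.38 kN/m³.
q_ult = q·N_q + 0.5·γ·B·N_γ
     = 29.4 × 64.2 + 0.5 × 15.38 × 2.1 × 109
     = 1887.5 + 1760.3 = 3647.7 kPa.
q_net = 3647.7 − 29.4 = 3618.3 kPa.
q_all(net) = 3618.3 / 2.5 = 1447.3 kPa.

q_all(net) ≈ 1450 kPa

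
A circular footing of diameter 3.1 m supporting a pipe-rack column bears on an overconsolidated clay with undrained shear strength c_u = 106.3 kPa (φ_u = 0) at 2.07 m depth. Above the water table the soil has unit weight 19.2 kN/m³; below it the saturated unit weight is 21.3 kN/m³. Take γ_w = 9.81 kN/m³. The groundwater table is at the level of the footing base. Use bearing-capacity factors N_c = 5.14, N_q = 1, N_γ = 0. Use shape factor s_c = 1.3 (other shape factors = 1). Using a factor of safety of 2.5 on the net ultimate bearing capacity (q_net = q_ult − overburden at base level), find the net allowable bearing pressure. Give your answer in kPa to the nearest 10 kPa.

q = γ·D_f = 19.2 × 2.07 = 39.744 kPa.
c·N_c·s_c = 106.3 × 5.14 × 1.3 = 710.3 kPa
q·N_q = 39.744 × 1 = 39.744 kPa
q_ult = 710.3 + 39.744 = 750.04 kPa.
q_net = 750.04 − 39.744 = 710.3 kPa.
q_all(net) = 710.3 / 2.5 = 284.12 kPa.

q_all(net) ≈ 280 kPa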